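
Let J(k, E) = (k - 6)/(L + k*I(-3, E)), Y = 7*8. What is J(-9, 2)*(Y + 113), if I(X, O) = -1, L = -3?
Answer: -845/2 ≈ -422.50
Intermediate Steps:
Y = 56
J(k, E) = (-6 + k)/(-3 - k) (J(k, E) = (k - 6)/(-3 + k*(-1)) = (-6 + k)/(-3 - k))
J(-9, 2)*(Y + 113) = ((6 - 1*(-9))/(3 - 9))*(56 + 113) = ((6 + 9)/(-6))*169 = -1/6*15*169 = -5/2*169 = -845/2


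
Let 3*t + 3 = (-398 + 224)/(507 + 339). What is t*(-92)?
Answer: 41584/423 ≈ 98.307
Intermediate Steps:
t = -452/423 (t = -1 + ((-398 + 224)/(507 + 339))/3 = -1 + (-174/846)/3 = -1 + (-174*1/846)/3 = -1 + (1/3)*(-29/141) = -1 - 29/423 = -452/423 ≈ -1.0686)
t*(-92) = -452/423*(-92) = 41584/423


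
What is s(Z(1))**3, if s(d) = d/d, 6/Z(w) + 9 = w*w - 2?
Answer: 1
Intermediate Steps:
Z(w) = 6/(-11 + w**2) (Z(w) = 6/(-9 + (w*w - 2)) = 6/(-9 + (w**2 - 2)) = 6/(-9 + (-2 + w**2)) = 6/(-11 + w**2))
s(d) = 1
s(Z(1))**3 = 1**3 = 1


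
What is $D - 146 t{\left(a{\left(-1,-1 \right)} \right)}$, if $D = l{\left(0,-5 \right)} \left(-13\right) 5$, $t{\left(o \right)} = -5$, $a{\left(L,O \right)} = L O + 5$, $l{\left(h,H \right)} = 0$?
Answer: $730$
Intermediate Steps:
$a{\left(L,O \right)} = 5 + L O$
$D = 0$ ($D = 0 \left(-13\right) 5 = 0 \cdot 5 = 0$)
$D - 146 t{\left(a{\left(-1,-1 \right)} \right)} = 0 - 146 \left(-5\right) = 0 - -730 = 0 + 730 = 730$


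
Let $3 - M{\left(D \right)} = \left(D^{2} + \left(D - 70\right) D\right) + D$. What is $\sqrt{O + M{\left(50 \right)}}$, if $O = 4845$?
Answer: $\sqrt{3298} \approx 57.428$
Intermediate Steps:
$M{\left(D \right)} = 3 - D - D^{2} - D \left(-70 + D\right)$ ($M{\left(D \right)} = 3 - \left(\left(D^{2} + \left(D - 70\right) D\right) + D\right) = 3 - \left(\left(D^{2} + \left(-70 + D\right) D\right) + D\right) = 3 - \left(\left(D^{2} + D \left(-70 + D\right)\right) + D\right) = 3 - \left(D + D^{2} + D \left(-70 + D\right)\right) = 3 - D - D^{2} - D \left(-70 + D\right)$)
$\sqrt{O + M{\left(50 \right)}} = \sqrt{4845 + \left(3 - 2 \cdot 50^{2} + 69 \cdot 50\right)} = \sqrt{4845 + \left(3 - 5000 + 3450\right)} = \sqrt{4845 - 1547} = \sqrt{3298}$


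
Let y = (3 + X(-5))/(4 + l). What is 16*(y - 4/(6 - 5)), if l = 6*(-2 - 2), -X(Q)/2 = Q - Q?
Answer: -332/5 ≈ -66.400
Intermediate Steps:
X(Q) = 0 (X(Q) = -2*(Q - Q) = -2*0 = 0)
l = -24 (l = 6*(-4) = -24)
y = -3/20 (y = (3 + 0)/(4 - 24) = 3/(-20) = 3*(-1/20) = -3/20 ≈ -0.15000)
16*(y - 4/(6 - 5)) = 16*(-3/20 - 4/(6 - 5)) = 16*(-3/20 - 4/1) = 16*(-3/20 - 4*1) = 16*(-3/20 - 4) = 16*(-83/20) = -332/5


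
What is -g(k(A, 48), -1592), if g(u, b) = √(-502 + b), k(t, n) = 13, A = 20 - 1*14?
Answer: -I*√2094 ≈ -45.76*I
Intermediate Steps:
A = 6 (A = 20 - 14 = 6)
-g(k(A, 48), -1592) = -√(-502 - 1592) = -√(-2094) = -I*√2094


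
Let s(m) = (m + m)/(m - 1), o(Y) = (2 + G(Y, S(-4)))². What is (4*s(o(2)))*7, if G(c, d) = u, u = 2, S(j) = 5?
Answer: 896/15 ≈ 59.733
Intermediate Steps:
G(c, d) = 2
o(Y) = 16 (o(Y) = (2 + 2)² = 4² = 16)
s(m) = 2*m/(-1 + m) (s(m) = (2*m)/(-1 + m) = 2*m/(-1 + m))
(4*s(o(2)))*7 = (4*(2*16/(-1 + 16)))*7 = (4*(2*16/15))*7 = (4*(2*16*(1/15)))*7 = (4*(32/15))*7 = (128/15)*7 = 896/15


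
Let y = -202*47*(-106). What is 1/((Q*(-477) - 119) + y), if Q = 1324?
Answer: 1/374697 ≈ 2.6688e-6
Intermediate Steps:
y = 1006364 (y = -9494*(-106) = 1006364)
1/((Q*(-477) - 119) + y) = 1/((1324*(-477) - 119) + 1006364) = 1/((-631548 - 119) + 1006364) = 1/(-631667 + 1006364) = 1/374697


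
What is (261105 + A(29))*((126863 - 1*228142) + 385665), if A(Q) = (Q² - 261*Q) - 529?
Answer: 72190817328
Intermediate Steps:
A(Q) = -529 + Q² - 261*Q
(261105 + A(29))*((126863 - 1*228142) + 385665) = (261105 + (-529 + 29² - 261*29))*((126863 - 1*228142) + 385665) = (261105 + (-529 + 841 - 7569))*((126863 - 228142) + 385665) = (261105 - 7257)*(-101279 + 385665) = 253848*284386 = 72190817328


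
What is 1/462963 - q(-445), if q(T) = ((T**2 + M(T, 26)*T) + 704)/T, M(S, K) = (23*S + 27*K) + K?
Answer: 2050622386717/206018535 ≈ 9953.6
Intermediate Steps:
M(S, K) = 23*S + 28*K
q(T) = (704 + T**2 + T*(728 + 23*T))/T (q(T) = ((T**2 + (23*T + 28*26)*T) + 704)/T = ((T**2 + (23*T + 728)*T) + 704)/T = ((T**2 + (728 + 23*T)*T) + 704)/T = ((T**2 + T*(728 + 23*T)) + 704)/T = (704 + T**2 + T*(728 + 23*T))/T)
1/462963 - q(-445) = 1/462963 - (728 + 24*(-445) + 704/(-445)) = 1/462963 - (728 - 10680 + 704*(-1/445)) = 1/462963 - (728 - 10680 - 704/445) = 1/462963 - 1*(-4429344/445) = 1/462963 + 4429344/445 = 2050622386717/206018535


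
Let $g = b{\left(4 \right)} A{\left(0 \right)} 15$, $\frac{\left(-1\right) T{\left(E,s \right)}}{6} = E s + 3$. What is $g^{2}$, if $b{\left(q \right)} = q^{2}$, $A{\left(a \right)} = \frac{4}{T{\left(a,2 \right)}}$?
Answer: $\frac{25600}{9} \approx 2844.4$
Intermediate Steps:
$T{\left(E,s \right)} = -18 - 6 E s$ ($T{\left(E,s \right)} = - 6 \left(E s + 3\right) = - 6 \left(3 + E s\right) = -18 - 6 E s$)
$A{\left(a \right)} = \frac{4}{-18 - 12 a}$ ($A{\left(a \right)} = \frac{4}{-18 - 6 a 2} = \frac{4}{-18 - 12 a}$)
$g = - \frac{160}{3}$ ($g = 4^{2} \left(- \frac{2}{9 + 6 \cdot 0}\right) 15 = 16 \left(- \frac{2}{9 + 0}\right) 15 = 16 \left(- \frac{2}{9}\right) 15 = \left(- \frac{32}{9}\right) 15 = - \frac{160}{3} \approx -53.333$)
$g^{2} = \left(- \frac{160}{3}\right)^{2} = \frac{25600}{9}$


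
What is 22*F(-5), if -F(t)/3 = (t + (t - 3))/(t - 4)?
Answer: -286/3 ≈ -95.333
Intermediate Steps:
F(t) = -3*(-3 + 2*t)/(-4 + t) (F(t) = -3*(t + (t - 3))/(t - 4) = -3*(t + (-3 + t))/(-4 + t) = -3*(-3 + 2*t)/(-4 + t))
22*F(-5) = 22*(3*(3 - 2*(-5))/(-4 - 5)) = 22*(3*(3 + 10)/(-9)) = 22*(3*(-1/9)*13) = 22*(-13/3) = -286/3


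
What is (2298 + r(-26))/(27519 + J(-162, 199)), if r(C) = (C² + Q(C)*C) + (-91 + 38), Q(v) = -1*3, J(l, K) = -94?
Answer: 2999/27425 ≈ 0.10935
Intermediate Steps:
Q(v) = -3
r(C) = -53 + C² - 3*C (r(C) = (C² - 3*C) + (-91 + 38) = (C² - 3*C) - 53 = -53 + C² - 3*C)
(2298 + r(-26))/(27519 + J(-162, 199)) = (2298 + (-53 + (-26)² - 3*(-26)))/(27519 - 94) = (2298 + (-53 + 676 + 78))/27425 = (2298 + 701)*(1/27425) = 2999*(1/27425) = 2999/27425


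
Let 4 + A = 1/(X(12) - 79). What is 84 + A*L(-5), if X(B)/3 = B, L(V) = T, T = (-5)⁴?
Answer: -104513/43 ≈ -2430.5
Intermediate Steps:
T = 625
L(V) = 625
X(B) = 3*B
A = -173/43 (A = -4 + 1/(3*12 - 79) = -4 + 1/(36 - 79) = -4 + 1/(-43) = -4 - 1/43 = -173/43 ≈ -4.0233)
84 + A*L(-5) = 84 - 173/43*625 = 84 - 108125/43 = -104513/43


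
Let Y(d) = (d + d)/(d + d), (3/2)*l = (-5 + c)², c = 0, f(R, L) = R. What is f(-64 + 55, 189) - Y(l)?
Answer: -10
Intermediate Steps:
l = 50/3 (l = 2*(-5 + 0)²/3 = (⅔)*(-5)² = (⅔)*25 = 50/3 ≈ 16.667)
Y(d) = 1 (Y(d) = (2*d)/((2*d)) = (2*d)*(1/(2*d)) = 1)
f(-64 + 55, 189) - Y(l) = (-64 + 55) - 1*1 = -9 - 1 = -10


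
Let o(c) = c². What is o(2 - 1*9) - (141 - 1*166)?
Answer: 74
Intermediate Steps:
o(2 - 1*9) - (141 - 1*166) = (2 - 1*9)² - (141 - 1*166) = (2 - 9)² - (141 - 166) = (-7)² - 1*(-25) = 49 + 25 = 74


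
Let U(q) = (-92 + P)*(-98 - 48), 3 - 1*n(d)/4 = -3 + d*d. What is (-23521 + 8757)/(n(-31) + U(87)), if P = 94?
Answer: 3691/1028 ≈ 3.5905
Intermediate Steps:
n(d) = 24 - 4*d**2 (n(d) = 12 - 4*(-3 + d*d) = 12 - 4*(-3 + d**2) = 12 + (12 - 4*d**2) = 24 - 4*d**2)
U(q) = -292 (U(q) = (-92 + 94)*(-98 - 48) = 2*(-146) = -292)
(-23521 + 8757)/(n(-31) + U(87)) = (-23521 + 8757)/((24 - 4*(-31)**2) - 292) = -14764/((24 - 4*961) - 292) = -14764/((24 - 3844) - 292) = -14764/(-3820 - 292) = -14764/(-4112) = -14764*(-1/4112) = 3691/1028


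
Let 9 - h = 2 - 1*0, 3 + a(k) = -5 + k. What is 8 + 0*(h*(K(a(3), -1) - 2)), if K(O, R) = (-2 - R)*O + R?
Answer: 8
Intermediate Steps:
a(k) = -8 + k (a(k) = -3 + (-5 + k) = -8 + k)
K(O, R) = R + O*(-2 - R) (K(O, R) = O*(-2 - R) + R = R + O*(-2 - R))
h = 7 (h = 9 - (2 - 1*0) = 9 - (2 + 0) = 9 - 1*2 = 9 - 2 = 7)
8 + 0*(h*(K(a(3), -1) - 2)) = 8 + 0*(7*((-1 - 2*(-8 + 3) - 1*(-8 + 3)*(-1)) - 2)) = 8 + 0*(7*((-1 - 2*(-5) - 1*(-5)*(-1)) - 2)) = 8 + 0*(7*((-1 + 10 - 5) - 2)) = 8 + 0*(7*(4 - 2)) = 8 + 0*(7*2) = 8 + 0*14 = 8 + 0 = 8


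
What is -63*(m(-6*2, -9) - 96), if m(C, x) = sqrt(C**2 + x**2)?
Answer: 5103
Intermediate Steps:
-63*(m(-6*2, -9) - 96) = -63*(sqrt((-6*2)**2 + (-9)**2) - 96) = -63*(sqrt((-1*12)**2 + 81) - 96) = -63*(sqrt((-12)**2 + 81) - 96) = -63*(sqrt(144 + 81) - 96) = -63*(sqrt(225) - 96) = -63*(15 - 96) = -63*(-81) = 5103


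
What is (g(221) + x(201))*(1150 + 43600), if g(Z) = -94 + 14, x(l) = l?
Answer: 5414750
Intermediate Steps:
g(Z) = -80
(g(221) + x(201))*(1150 + 43600) = (-80 + 201)*(1150 + 43600) = 121*44750 = 5414750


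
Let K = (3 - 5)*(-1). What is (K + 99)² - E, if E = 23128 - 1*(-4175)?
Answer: -17102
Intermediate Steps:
E = 27303 (E = 23128 + 4175 = 27303)
K = 2 (K = -2*(-1) = 2)
(K + 99)² - E = (2 + 99)² - 1*27303 = 101² - 27303 = 10201 - 27303 = -17102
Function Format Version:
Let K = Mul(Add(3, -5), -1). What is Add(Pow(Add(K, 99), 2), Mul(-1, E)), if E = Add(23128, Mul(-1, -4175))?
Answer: -17102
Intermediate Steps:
E = 27303 (E = Add(23128, 4175) = 27303)
K = 2 (K = Mul(-2, -1) = 2)
Add(Pow(Add(K, 99), 2), Mul(-1, E)) = Add(Pow(Add(2, 99), 2), Mul(-1, 27303)) = Add(Pow(101, 2), -27303) = Add(10201, -27303) = -17102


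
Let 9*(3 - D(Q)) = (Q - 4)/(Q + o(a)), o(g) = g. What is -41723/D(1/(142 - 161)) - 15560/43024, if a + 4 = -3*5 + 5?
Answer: -269607068111/19177948 ≈ -14058.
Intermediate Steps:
a = -14 (a = -4 + (-3*5 + 5) = -4 + (-15 + 5) = -4 - 10 = -14)
D(Q) = 3 - (-4 + Q)/(9*(-14 + Q)) (D(Q) = 3 - (Q - 4)/(9*(Q - 14)) = 3 - (-4 + Q)/(9*(-14 + Q)))
-41723/D(1/(142 - 161)) - 15560/43024 = -41723*9*(-14 + 1/(142 - 161))/(2*(-187 + 13/(142 - 161))) - 15560/43024 = -41723*9*(-14 + 1/(-19))/(2*(-187 + 13/(-19))) - 15560*1/43024 = -41723*9*(-14 - 1/19)/(2*(-187 + 13*(-1/19))) - 1945/5378 = -41723*(-2403/(38*(-187 - 13/19))) - 1945/5378 = -41723/((2/9)*(-19/267)*(-3566/19)) - 1945/5378 = -41723/7132/2403 - 1945/5378 = -41723*2403/7132 - 1945/5378 = -100260369/7132 - 1945/5378 = -269607068111/19177948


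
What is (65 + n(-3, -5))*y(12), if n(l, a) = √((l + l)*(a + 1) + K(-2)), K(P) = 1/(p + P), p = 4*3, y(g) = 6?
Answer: 390 + 3*√2410/5 ≈ 419.46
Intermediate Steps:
p = 12
K(P) = 1/(12 + P)
n(l, a) = √(⅒ + 2*l*(1 + a)) (n(l, a) = √((l + l)*(a + 1) + 1/(12 - 2)) = √((2*l)*(1 + a) + 1/10) = √(2*l*(1 + a) + ⅒) = √(⅒ + 2*l*(1 + a)))
(65 + n(-3, -5))*y(12) = (65 + √(10 + 200*(-3) + 200*(-5)*(-3))/10)*6 = (65 + √(10 - 600 + 3000)/10)*6 = (65 + √2410/10)*6 = 390 + 3*√2410/5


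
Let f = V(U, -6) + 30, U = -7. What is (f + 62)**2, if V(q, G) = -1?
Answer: 8281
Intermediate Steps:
f = 29 (f = -1 + 30 = 29)
(f + 62)**2 = (29 + 62)**2 = 91**2 = 8281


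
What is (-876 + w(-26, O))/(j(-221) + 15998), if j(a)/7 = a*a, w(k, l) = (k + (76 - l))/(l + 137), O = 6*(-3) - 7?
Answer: -3631/1484560 ≈ -0.0024458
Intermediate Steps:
O = -25 (O = -18 - 7 = -25)
w(k, l) = (76 + k - l)/(137 + l)
j(a) = 7*a² (j(a) = 7*(a*a) = 7*a²)
(-876 + w(-26, O))/(j(-221) + 15998) = (-876 + (76 - 26 - 1*(-25))/(137 - 25))/(7*(-221)² + 15998) = (-876 + (76 - 26 + 25)/112)/(7*48841 + 15998) = (-876 + (1/112)*75)/(341887 + 15998) = (-876 + 75/112)/357885 = -98037/112*1/357885 = -3631/1484560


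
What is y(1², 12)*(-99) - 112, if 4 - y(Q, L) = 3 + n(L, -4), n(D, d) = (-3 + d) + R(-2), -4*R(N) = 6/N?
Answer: -3319/4 ≈ -829.75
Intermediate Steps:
R(N) = -3/(2*N)
n(D, d) = -9/4 + d (n(D, d) = (-3 + d) - 3/2/(-2) = (-3 + d) - 3/2*(-½) = (-3 + d) + ¾ = -9/4 + d)
y(Q, L) = 29/4 (y(Q, L) = 4 - (3 + (-9/4 - 4)) = 4 - (3 - 25/4) = 4 - 1*(-13/4) = 4 + 13/4 = 29/4)
y(1², 12)*(-99) - 112 = (29/4)*(-99) - 112 = -2871/4 - 112 = -3319/4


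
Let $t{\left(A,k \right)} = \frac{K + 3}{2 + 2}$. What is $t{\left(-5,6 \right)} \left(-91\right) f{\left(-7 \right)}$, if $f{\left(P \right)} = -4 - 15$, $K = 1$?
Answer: $1729$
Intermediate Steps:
$f{\left(P \right)} = -19$ ($f{\left(P \right)} = -4 - 15 = -19$)
$t{\left(A,k \right)} = 1$ ($t{\left(A,k \right)} = \frac{1 + 3}{2 + 2} = \frac{4}{4} = 4 \cdot \frac{1}{4} = 1$)
$t{\left(-5,6 \right)} \left(-91\right) f{\left(-7 \right)} = 1 \left(-91\right) \left(-19\right) = \left(-91\right) \left(-19\right) = 1729$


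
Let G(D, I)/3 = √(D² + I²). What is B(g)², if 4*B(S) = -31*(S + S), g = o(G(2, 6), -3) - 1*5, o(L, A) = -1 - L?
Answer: 95139 + 17298*√10 ≈ 1.4984e+5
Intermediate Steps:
G(D, I) = 3*√(D² + I²)
g = -6 - 6*√10 (g = (-1 - 3*√(2² + 6²)) - 1*5 = (-1 - 3*√(4 + 36)) - 5 = (-1 - 3*√40) - 5 = (-1 - 3*2*√10) - 5 = (-1 - 6*√10) - 5 = -6 - 6*√10 ≈ -24.974)
B(S) = -31*S/2 (B(S) = (-31*(S + S))/4 = (-62*S)/4 = -31*S/2)
B(g)² = (-31*(-6 - 6*√10)/2)² = (93 + 93*√10)²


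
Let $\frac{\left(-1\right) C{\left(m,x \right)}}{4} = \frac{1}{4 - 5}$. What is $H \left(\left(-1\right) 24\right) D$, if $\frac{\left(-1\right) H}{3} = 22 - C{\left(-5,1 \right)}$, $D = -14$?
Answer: $-18144$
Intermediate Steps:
$C{\left(m,x \right)} = 4$ ($C{\left(m,x \right)} = - \frac{4}{4 - 5} = - \frac{4}{-1} = \left(-4\right) \left(-1\right) = 4$)
$H = -54$ ($H = - 3 \left(22 - 4\right) = \left(-3\right) 18 = -54$)
$H \left(\left(-1\right) 24\right) D = - 54 \left(\left(-1\right) 24\right) \left(-14\right) = \left(-54\right) \left(-24\right) \left(-14\right) = 1296 \left(-14\right) = -18144$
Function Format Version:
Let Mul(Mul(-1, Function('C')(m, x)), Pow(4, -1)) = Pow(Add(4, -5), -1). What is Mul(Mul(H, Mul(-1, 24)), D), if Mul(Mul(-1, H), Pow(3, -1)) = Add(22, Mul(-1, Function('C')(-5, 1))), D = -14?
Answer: -18144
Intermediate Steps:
Function('C')(m, x) = 4 (Function('C')(m, x) = Mul(-4, Pow(Add(4, -5), -1)) = Mul(-4, Pow(-1, -1)) = Mul(-4, -1) = 4)
H = -54 (H = Mul(-3, Add(22, Mul(-1, 4))) = Mul(-3, Add(22, -4)) = Mul(-3, 18) = -54)
Mul(Mul(H, Mul(-1, 24)), D) = Mul(Mul(-54, Mul(-1, 24)), -14) = Mul(Mul(-54, -24), -14) = Mul(1296, -14) = -18144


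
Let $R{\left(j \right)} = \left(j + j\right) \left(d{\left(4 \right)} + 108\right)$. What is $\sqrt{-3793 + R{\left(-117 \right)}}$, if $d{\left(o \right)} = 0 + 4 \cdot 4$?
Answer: $i \sqrt{32809} \approx 181.13 i$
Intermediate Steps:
$d{\left(o \right)} = 16$ ($d{\left(o \right)} = 0 + 16 = 16$)
$R{\left(j \right)} = 248 j$ ($R{\left(j \right)} = \left(j + j\right) \left(16 + 108\right) = 2 j 124 = 248 j$)
$\sqrt{-3793 + R{\left(-117 \right)}} = \sqrt{-3793 + 248 \left(-117\right)} = \sqrt{-3793 - 29016} = \sqrt{-32809} = i \sqrt{32809}$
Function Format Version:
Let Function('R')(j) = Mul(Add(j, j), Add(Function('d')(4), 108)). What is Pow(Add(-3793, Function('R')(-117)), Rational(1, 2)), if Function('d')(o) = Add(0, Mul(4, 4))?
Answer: Mul(I, Pow(32809, Rational(1, 2))) ≈ Mul(181.13, I)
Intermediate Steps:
Function('d')(o) = 16 (Function('d')(o) = Add(0, 16) = 16)
Function('R')(j) = Mul(248, j) (Function('R')(j) = Mul(Add(j, j), Add(16, 108)) = Mul(Mul(2, j), 124) = Mul(248, j))
Pow(Add(-3793, Function('R')(-117)), Rational(1, 2)) = Pow(Add(-3793, Mul(248, -117)), Rational(1, 2)) = Pow(Add(-3793, -29016), Rational(1, 2)) = Pow(-32809, Rational(1, 2)) = Mul(I, Pow(32809, Rational(1, 2)))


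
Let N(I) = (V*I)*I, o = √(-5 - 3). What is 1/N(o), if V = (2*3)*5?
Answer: -1/240 ≈ -0.0041667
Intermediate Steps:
V = 30 (V = 6*5 = 30)
o = 2*I*√2 (o = √(-8) = 2*I*√2 ≈ 2.8284*I)
N(I) = 30*I² (N(I) = (30*I)*I = 30*I²)
1/N(o) = 1/(30*(2*I*√2)²) = 1/(30*(-8)) = 1/(-240) = -1/240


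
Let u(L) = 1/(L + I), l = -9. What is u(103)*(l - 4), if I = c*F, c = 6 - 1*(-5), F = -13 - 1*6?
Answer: 13/106 ≈ 0.12264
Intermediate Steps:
F = -19 (F = -13 - 6 = -19)
c = 11 (c = 6 + 5 = 11)
I = -209 (I = 11*(-19) = -209)
u(L) = 1/(-209 + L) (u(L) = 1/(L - 209) = 1/(-209 + L))
u(103)*(l - 4) = (-9 - 4)/(-209 + 103) = -13/(-106) = -1/106*(-13) = 13/106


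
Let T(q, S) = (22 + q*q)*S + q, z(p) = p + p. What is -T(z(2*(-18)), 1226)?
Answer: -6382484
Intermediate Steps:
z(p) = 2*p
T(q, S) = q + S*(22 + q²) (T(q, S) = (22 + q²)*S + q = S*(22 + q²) + q = q + S*(22 + q²))
-T(z(2*(-18)), 1226) = -(2*(2*(-18)) + 22*1226 + 1226*(2*(2*(-18)))²) = -(2*(-36) + 26972 + 1226*(2*(-36))²) = -(-72 + 26972 + 1226*(-72)²) = -(-72 + 26972 + 1226*5184) = -(-72 + 26972 + 6355584) = -1*6382484 = -6382484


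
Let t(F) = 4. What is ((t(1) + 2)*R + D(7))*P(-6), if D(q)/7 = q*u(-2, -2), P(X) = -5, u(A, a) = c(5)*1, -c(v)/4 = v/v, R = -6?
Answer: 1160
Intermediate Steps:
c(v) = -4 (c(v) = -4*v/v = -4*1 = -4)
u(A, a) = -4 (u(A, a) = -4*1 = -4)
D(q) = -28*q (D(q) = 7*(q*(-4)) = 7*(-4*q) = -28*q)
((t(1) + 2)*R + D(7))*P(-6) = ((4 + 2)*(-6) - 28*7)*(-5) = (6*(-6) - 196)*(-5) = (-36 - 196)*(-5) = -232*(-5) = 1160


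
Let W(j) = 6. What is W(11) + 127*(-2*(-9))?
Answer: 2292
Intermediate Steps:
W(11) + 127*(-2*(-9)) = 6 + 127*(-2*(-9)) = 6 + 127*18 = 6 + 2286 = 2292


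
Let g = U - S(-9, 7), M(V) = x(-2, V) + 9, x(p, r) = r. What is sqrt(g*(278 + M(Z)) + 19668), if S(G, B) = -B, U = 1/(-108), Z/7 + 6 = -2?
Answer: sqrt(766183)/6 ≈ 145.89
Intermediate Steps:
Z = -56 (Z = -42 + 7*(-2) = -42 - 14 = -56)
M(V) = 9 + V (M(V) = V + 9 = 9 + V)
U = -1/108 ≈ -0.0092593
g = 755/108 (g = -1/108 - (-1)*7 = -1/108 - 1*(-7) = -1/108 + 7 = 755/108 ≈ 6.9907)
sqrt(g*(278 + M(Z)) + 19668) = sqrt(755*(278 + (9 - 56))/108 + 19668) = sqrt(755*(278 - 47)/108 + 19668) = sqrt((755/108)*231 + 19668) = sqrt(58135/36 + 19668) = sqrt(766183/36) = sqrt(766183)/6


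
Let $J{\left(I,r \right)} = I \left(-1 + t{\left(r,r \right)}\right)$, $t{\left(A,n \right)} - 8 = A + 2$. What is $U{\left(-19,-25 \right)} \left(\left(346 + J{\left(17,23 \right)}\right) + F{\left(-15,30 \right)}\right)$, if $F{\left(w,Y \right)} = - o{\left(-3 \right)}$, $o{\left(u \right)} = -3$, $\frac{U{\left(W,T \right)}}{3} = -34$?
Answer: $-91086$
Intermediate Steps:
$t{\left(A,n \right)} = 10 + A$ ($t{\left(A,n \right)} = 8 + \left(A + 2\right) = 8 + \left(2 + A\right) = 10 + A$)
$U{\left(W,T \right)} = -102$ ($U{\left(W,T \right)} = 3 \left(-34\right) = -102$)
$J{\left(I,r \right)} = I \left(9 + r\right)$ ($J{\left(I,r \right)} = I \left(-1 + \left(10 + r\right)\right) = I \left(9 + r\right)$)
$F{\left(w,Y \right)} = 3$ ($F{\left(w,Y \right)} = \left(-1\right) \left(-3\right) = 3$)
$U{\left(-19,-25 \right)} \left(\left(346 + J{\left(17,23 \right)}\right) + F{\left(-15,30 \right)}\right) = - 102 \left(\left(346 + 17 \left(9 + 23\right)\right) + 3\right) = - 102 \left(\left(346 + 17 \cdot 32\right) + 3\right) = - 102 \left(\left(346 + 544\right) + 3\right) = - 102 \left(890 + 3\right) = \left(-102\right) 893 = -91086$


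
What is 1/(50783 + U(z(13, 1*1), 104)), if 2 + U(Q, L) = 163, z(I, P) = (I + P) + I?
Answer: 1/50944 ≈ 1.9629e-5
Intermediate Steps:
z(I, P) = P + 2*I
U(Q, L) = 161 (U(Q, L) = -2 + 163 = 161)
1/(50783 + U(z(13, 1*1), 104)) = 1/(50783 + 161) = 1/50944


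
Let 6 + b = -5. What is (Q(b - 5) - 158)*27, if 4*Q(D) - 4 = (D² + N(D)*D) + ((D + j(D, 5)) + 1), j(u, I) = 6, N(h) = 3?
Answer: -11583/4 ≈ -2895.8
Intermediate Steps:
b = -11 (b = -6 - 5 = -11)
Q(D) = 11/4 + D + D²/4 (Q(D) = 1 + ((D² + 3*D) + ((D + 6) + 1))/4 = 1 + ((D² + 3*D) + ((6 + D) + 1))/4 = 1 + ((D² + 3*D) + (7 + D))/4 = 1 + (7 + D² + 4*D)/4 = 1 + (7/4 + D + D²/4) = 11/4 + D + D²/4)
(Q(b - 5) - 158)*27 = ((11/4 + (-11 - 5) + (-11 - 5)²/4) - 158)*27 = ((11/4 - 16 + (¼)*(-16)²) - 158)*27 = ((11/4 - 16 + (¼)*256) - 158)*27 = ((11/4 - 16 + 64) - 158)*27 = (203/4 - 158)*27 = -429/4*27 = -11583/4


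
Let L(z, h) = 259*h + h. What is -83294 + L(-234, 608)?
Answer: 74786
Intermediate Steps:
L(z, h) = 260*h
-83294 + L(-234, 608) = -83294 + 260*608 = -83294 + 158080 = 74786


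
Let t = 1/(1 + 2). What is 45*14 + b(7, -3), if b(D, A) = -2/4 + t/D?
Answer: 26441/42 ≈ 629.55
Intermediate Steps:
t = ⅓ (t = 1/3 = ⅓ ≈ 0.33333)
b(D, A) = -½ + 1/(3*D) (b(D, A) = -2/4 + 1/(3*D) = -2*¼ + 1/(3*D) = -½ + 1/(3*D))
45*14 + b(7, -3) = 45*14 + (⅙)*(2 - 3*7)/7 = 630 + (⅙)*(⅐)*(2 - 21) = 630 + (⅙)*(⅐)*(-19) = 630 - 19/42 = 26441/42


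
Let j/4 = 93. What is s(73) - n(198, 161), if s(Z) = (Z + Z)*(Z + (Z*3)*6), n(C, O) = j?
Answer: 202130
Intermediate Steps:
j = 372 (j = 4*93 = 372)
n(C, O) = 372
s(Z) = 38*Z**2 (s(Z) = (2*Z)*(Z + (3*Z)*6) = (2*Z)*(Z + 18*Z) = (2*Z)*(19*Z) = 38*Z**2)
s(73) - n(198, 161) = 38*73**2 - 1*372 = 38*5329 - 372 = 202502 - 372 = 202130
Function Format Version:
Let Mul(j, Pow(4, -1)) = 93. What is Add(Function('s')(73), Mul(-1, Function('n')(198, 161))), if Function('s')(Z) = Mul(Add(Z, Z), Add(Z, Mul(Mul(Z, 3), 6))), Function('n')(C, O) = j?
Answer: 202130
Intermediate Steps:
j = 372 (j = Mul(4, 93) = 372)
Function('n')(C, O) = 372
Function('s')(Z) = Mul(38, Pow(Z, 2)) (Function('s')(Z) = Mul(Mul(2, Z), Add(Z, Mul(Mul(3, Z), 6))) = Mul(Mul(2, Z), Add(Z, Mul(18, Z))) = Mul(Mul(2, Z), Mul(19, Z)) = Mul(38, Pow(Z, 2)))
Add(Function('s')(73), Mul(-1, Function('n')(198, 161))) = Add(Mul(38, Pow(73, 2)), Mul(-1, 372)) = Add(Mul(38, 5329), -372) = Add(202502, -372) = 202130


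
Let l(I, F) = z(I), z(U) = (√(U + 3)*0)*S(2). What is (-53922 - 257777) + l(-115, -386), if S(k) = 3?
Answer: -311699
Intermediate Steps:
z(U) = 0 (z(U) = (√(U + 3)*0)*3 = (√(3 + U)*0)*3 = 0*3 = 0)
l(I, F) = 0
(-53922 - 257777) + l(-115, -386) = (-53922 - 257777) + 0 = -311699 + 0 = -311699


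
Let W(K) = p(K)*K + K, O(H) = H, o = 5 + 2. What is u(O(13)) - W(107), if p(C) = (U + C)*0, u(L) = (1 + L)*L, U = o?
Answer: 75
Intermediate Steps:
o = 7
U = 7
u(L) = L*(1 + L)
p(C) = 0 (p(C) = (7 + C)*0 = 0)
W(K) = K (W(K) = 0*K + K = 0 + K = K)
u(O(13)) - W(107) = 13*(1 + 13) - 1*107 = 13*14 - 107 = 182 - 107 = 75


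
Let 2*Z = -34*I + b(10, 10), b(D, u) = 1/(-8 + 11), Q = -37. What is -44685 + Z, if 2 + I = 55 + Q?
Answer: -269741/6 ≈ -44957.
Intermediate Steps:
b(D, u) = ⅓ (b(D, u) = 1/3 = ⅓)
I = 16 (I = -2 + (55 - 37) = -2 + 18 = 16)
Z = -1631/6 (Z = (-34*16 + ⅓)/2 = (-544 + ⅓)/2 = (½)*(-1631/3) = -1631/6 ≈ -271.83)
-44685 + Z = -44685 - 1631/6 = -269741/6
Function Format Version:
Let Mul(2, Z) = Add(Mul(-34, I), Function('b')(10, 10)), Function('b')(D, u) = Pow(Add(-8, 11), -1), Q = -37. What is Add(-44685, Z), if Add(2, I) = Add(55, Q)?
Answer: Rational(-269741, 6) ≈ -44957.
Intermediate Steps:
Function('b')(D, u) = Rational(1, 3) (Function('b')(D, u) = Pow(3, -1) = Rational(1, 3))
I = 16 (I = Add(-2, Add(55, -37)) = Add(-2, 18) = 16)
Z = Rational(-1631, 6) (Z = Mul(Rational(1, 2), Add(Mul(-34, 16), Rational(1, 3))) = Mul(Rational(1, 2), Add(-544, Rational(1, 3))) = Mul(Rational(1, 2), Rational(-1631, 3)) = Rational(-1631, 6) ≈ -271.83)
Add(-44685, Z) = Add(-44685, Rational(-1631, 6)) = Rational(-269741, 6)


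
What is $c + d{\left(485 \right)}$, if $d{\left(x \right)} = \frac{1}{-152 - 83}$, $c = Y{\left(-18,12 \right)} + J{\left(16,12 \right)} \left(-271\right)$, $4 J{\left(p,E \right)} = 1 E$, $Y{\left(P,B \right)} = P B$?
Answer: $- \frac{241816}{235} \approx -1029.0$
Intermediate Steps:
$Y{\left(P,B \right)} = B P$
$J{\left(p,E \right)} = \frac{E}{4}$ ($J{\left(p,E \right)} = \frac{1 E}{4} = \frac{E}{4}$)
$c = -1029$ ($c = 12 \left(-18\right) + \frac{1}{4} \cdot 12 \left(-271\right) = -216 + 3 \left(-271\right) = -216 - 813 = -1029$)
$d{\left(x \right)} = - \frac{1}{235}$ ($d{\left(x \right)} = \frac{1}{-235} = - \frac{1}{235}$)
$c + d{\left(485 \right)} = -1029 - \frac{1}{235} = - \frac{241816}{235}$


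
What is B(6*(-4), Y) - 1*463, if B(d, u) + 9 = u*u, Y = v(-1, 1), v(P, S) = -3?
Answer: -463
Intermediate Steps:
Y = -3
B(d, u) = -9 + u² (B(d, u) = -9 + u*u = -9 + u²)
B(6*(-4), Y) - 1*463 = (-9 + (-3)²) - 1*463 = (-9 + 9) - 463 = 0 - 463 = -463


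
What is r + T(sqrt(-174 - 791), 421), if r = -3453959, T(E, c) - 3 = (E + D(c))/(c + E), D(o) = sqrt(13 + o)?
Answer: -615515681971/178206 + 421*sqrt(434)/178206 - I*sqrt(418810)/178206 + 421*I*sqrt(965)/178206 ≈ -3.454e+6 + 0.069756*I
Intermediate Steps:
T(E, c) = 3 + (E + sqrt(13 + c))/(E + c) (T(E, c) = 3 + (E + sqrt(13 + c))/(c + E) = 3 + (E + sqrt(13 + c))/(E + c))
r + T(sqrt(-174 - 791), 421) = -3453959 + (sqrt(13 + 421) + 3*421 + 4*sqrt(-174 - 791))/(sqrt(-174 - 791) + 421) = -3453959 + (sqrt(434) + 1263 + 4*sqrt(-965))/(sqrt(-965) + 421) = -3453959 + (sqrt(434) + 1263 + 4*(I*sqrt(965)))/(I*sqrt(965) + 421) = -3453959 + (sqrt(434) + 1263 + 4*I*sqrt(965))/(421 + I*sqrt(965)) = -3453959 + (1263 + sqrt(434) + 4*I*sqrt(965))/(421 + I*sqrt(965))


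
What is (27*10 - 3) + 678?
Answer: 945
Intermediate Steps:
(27*10 - 3) + 678 = (270 - 3) + 678 = 267 + 678 = 945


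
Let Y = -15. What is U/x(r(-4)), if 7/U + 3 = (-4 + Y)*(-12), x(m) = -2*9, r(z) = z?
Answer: -7/4050 ≈ -0.0017284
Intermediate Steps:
x(m) = -18
U = 7/225 (U = 7/(-3 + (-4 - 15)*(-12)) = 7/(-3 - 19*(-12)) = 7/(-3 + 228) = 7/225 ≈ 0.031111)
U/x(r(-4)) = (7/225)/(-18) = (7/225)*(-1/18) = -7/4050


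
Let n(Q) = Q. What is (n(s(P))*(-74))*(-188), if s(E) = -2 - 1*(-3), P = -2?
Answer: 13912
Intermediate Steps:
s(E) = 1 (s(E) = -2 + 3 = 1)
(n(s(P))*(-74))*(-188) = (1*(-74))*(-188) = -74*(-188) = 13912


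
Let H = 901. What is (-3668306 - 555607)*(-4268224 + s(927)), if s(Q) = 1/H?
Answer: 16243774759077399/901 ≈ 1.8029e+13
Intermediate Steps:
s(Q) = 1/901
(-3668306 - 555607)*(-4268224 + s(927)) = (-3668306 - 555607)*(-4268224 + 1/901) = -4223913*(-3845669823/901) = 16243774759077399/901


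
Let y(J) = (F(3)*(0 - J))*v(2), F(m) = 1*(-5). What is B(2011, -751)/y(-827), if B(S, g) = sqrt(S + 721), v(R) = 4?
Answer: -sqrt(683)/8270 ≈ -0.0031601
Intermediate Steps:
F(m) = -5
B(S, g) = sqrt(721 + S)
y(J) = 20*J (y(J) = -5*(0 - J)*4 = -(-5)*J*4 = (5*J)*4 = 20*J)
B(2011, -751)/y(-827) = sqrt(721 + 2011)/((20*(-827))) = sqrt(2732)/(-16540) = (2*sqrt(683))*(-1/16540) = -sqrt(683)/8270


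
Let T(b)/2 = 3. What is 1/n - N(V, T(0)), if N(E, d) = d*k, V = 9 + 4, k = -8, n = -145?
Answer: 6959/145 ≈ 47.993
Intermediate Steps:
V = 13
T(b) = 6 (T(b) = 2*3 = 6)
N(E, d) = -8*d (N(E, d) = d*(-8) = -8*d)
1/n - N(V, T(0)) = 1/(-145) - (-8)*6 = -1/145 - 1*(-48) = -1/145 + 48 = 6959/145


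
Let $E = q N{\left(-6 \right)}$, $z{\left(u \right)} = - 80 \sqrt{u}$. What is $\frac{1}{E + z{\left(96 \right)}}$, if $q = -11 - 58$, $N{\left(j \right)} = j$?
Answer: $- \frac{69}{73834} - \frac{80 \sqrt{6}}{110751} \approx -0.0027039$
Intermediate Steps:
$q = -69$
$E = 414$ ($E = \left(-69\right) \left(-6\right) = 414$)
$\frac{1}{E + z{\left(96 \right)}} = \frac{1}{414 - 80 \sqrt{96}} = \frac{1}{414 - 80 \cdot 4 \sqrt{6}} = \frac{1}{414 - 320 \sqrt{6}}$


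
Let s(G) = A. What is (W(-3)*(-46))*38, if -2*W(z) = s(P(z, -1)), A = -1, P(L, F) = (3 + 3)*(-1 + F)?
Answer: -874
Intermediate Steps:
P(L, F) = -6 + 6*F (P(L, F) = 6*(-1 + F) = -6 + 6*F)
s(G) = -1
W(z) = ½ (W(z) = -½*(-1) = ½)
(W(-3)*(-46))*38 = ((½)*(-46))*38 = -23*38 = -874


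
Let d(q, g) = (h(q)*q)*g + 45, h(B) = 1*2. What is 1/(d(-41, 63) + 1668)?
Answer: -1/3453 ≈ -0.00028960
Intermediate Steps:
h(B) = 2
d(q, g) = 45 + 2*g*q (d(q, g) = (2*q)*g + 45 = 2*g*q + 45 = 45 + 2*g*q)
1/(d(-41, 63) + 1668) = 1/((45 + 2*63*(-41)) + 1668) = 1/((45 - 5166) + 1668) = 1/(-5121 + 1668) = 1/(-3453) = -1/3453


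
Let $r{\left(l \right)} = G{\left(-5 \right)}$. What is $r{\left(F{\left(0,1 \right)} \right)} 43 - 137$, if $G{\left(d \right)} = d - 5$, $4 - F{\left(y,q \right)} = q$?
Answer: $-567$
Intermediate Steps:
$F{\left(y,q \right)} = 4 - q$
$G{\left(d \right)} = -5 + d$
$r{\left(l \right)} = -10$ ($r{\left(l \right)} = -5 - 5 = -10$)
$r{\left(F{\left(0,1 \right)} \right)} 43 - 137 = \left(-10\right) 43 - 137 = -430 - 137 = -567$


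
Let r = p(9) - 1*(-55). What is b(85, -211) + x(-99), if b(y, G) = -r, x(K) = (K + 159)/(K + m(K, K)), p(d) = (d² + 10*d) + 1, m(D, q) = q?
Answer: -7501/33 ≈ -227.30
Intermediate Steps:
p(d) = 1 + d² + 10*d
x(K) = (159 + K)/(2*K) (x(K) = (K + 159)/(K + K) = (159 + K)/((2*K)) = (159 + K)*(1/(2*K)) = (159 + K)/(2*K))
r = 227 (r = (1 + 9² + 10*9) - 1*(-55) = (1 + 81 + 90) + 55 = 172 + 55 = 227)
b(y, G) = -227 (b(y, G) = -1*227 = -227)
b(85, -211) + x(-99) = -227 + (½)*(159 - 99)/(-99) = -227 + (½)*(-1/99)*60 = -227 - 10/33 = -7501/33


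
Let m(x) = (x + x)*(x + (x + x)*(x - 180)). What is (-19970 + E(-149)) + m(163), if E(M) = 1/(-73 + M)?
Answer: -393722329/222 ≈ -1.7735e+6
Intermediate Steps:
m(x) = 2*x*(x + 2*x*(-180 + x)) (m(x) = (2*x)*(x + (2*x)*(-180 + x)) = (2*x)*(x + 2*x*(-180 + x)) = 2*x*(x + 2*x*(-180 + x)))
(-19970 + E(-149)) + m(163) = (-19970 + 1/(-73 - 149)) + 163**2*(-718 + 4*163) = (-19970 + 1/(-222)) + 26569*(-718 + 652) = (-19970 - 1/222) + 26569*(-66) = -4433341/222 - 1753554 = -393722329/222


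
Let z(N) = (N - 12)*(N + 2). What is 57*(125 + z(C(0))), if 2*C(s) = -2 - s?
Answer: 6384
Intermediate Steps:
C(s) = -1 - s/2 (C(s) = (-2 - s)/2 = -1 - s/2)
z(N) = (-12 + N)*(2 + N)
57*(125 + z(C(0))) = 57*(125 + (-24 + (-1 - ½*0)² - 10*(-1 - ½*0))) = 57*(125 + (-24 + (-1 + 0)² - 10*(-1 + 0))) = 57*(125 + (-24 + (-1)² - 10*(-1))) = 57*(125 + (-24 + 1 + 10)) = 57*(125 - 13) = 57*112 = 6384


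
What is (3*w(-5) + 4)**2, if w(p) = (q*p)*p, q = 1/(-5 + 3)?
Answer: 4489/4 ≈ 1122.3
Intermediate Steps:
q = -1/2 (q = 1/(-2) = -1/2 ≈ -0.50000)
w(p) = -p**2/2 (w(p) = (-p/2)*p = -p**2/2)
(3*w(-5) + 4)**2 = (3*(-1/2*(-5)**2) + 4)**2 = (3*(-1/2*25) + 4)**2 = (3*(-25/2) + 4)**2 = (-75/2 + 4)**2 = (-67/2)**2 = 4489/4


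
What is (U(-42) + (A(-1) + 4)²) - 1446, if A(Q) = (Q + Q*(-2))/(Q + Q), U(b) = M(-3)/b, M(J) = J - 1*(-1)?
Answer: -120431/84 ≈ -1433.7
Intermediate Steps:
M(J) = 1 + J (M(J) = J + 1 = 1 + J)
U(b) = -2/b (U(b) = (1 - 3)/b = -2/b)
A(Q) = -½ (A(Q) = (Q - 2*Q)/((2*Q)) = (-Q)*(1/(2*Q)) = -½)
(U(-42) + (A(-1) + 4)²) - 1446 = (-2/(-42) + (-½ + 4)²) - 1446 = (-2*(-1/42) + (7/2)²) - 1446 = (1/21 + 49/4) - 1446 = 1033/84 - 1446 = -120431/84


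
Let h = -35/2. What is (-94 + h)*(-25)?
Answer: 5575/2 ≈ 2787.5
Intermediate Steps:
h = -35/2 (h = -35*½ = -35/2 ≈ -17.500)
(-94 + h)*(-25) = (-94 - 35/2)*(-25) = -223/2*(-25) = 5575/2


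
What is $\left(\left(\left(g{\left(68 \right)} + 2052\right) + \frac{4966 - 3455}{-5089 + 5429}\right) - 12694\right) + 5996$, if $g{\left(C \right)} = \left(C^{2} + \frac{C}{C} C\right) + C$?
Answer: $\frac{40271}{340} \approx 118.44$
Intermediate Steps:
$g{\left(C \right)} = C^{2} + 2 C$ ($g{\left(C \right)} = \left(C^{2} + 1 C\right) + C = \left(C^{2} + C\right) + C = \left(C + C^{2}\right) + C = C^{2} + 2 C$)
$\left(\left(\left(g{\left(68 \right)} + 2052\right) + \frac{4966 - 3455}{-5089 + 5429}\right) - 12694\right) + 5996 = \left(\left(\left(68 \left(2 + 68\right) + 2052\right) + \frac{4966 - 3455}{-5089 + 5429}\right) - 12694\right) + 5996 = \left(\left(\left(68 \cdot 70 + 2052\right) + \frac{1511}{340}\right) - 12694\right) + 5996 = \left(\left(\left(4760 + 2052\right) + 1511 \cdot \frac{1}{340}\right) - 12694\right) + 5996 = \left(\left(6812 + \frac{1511}{340}\right) - 12694\right) + 5996 = \left(\frac{2317591}{340} - 12694\right) + 5996 = - \frac{1998369}{340} + 5996 = \frac{40271}{340}$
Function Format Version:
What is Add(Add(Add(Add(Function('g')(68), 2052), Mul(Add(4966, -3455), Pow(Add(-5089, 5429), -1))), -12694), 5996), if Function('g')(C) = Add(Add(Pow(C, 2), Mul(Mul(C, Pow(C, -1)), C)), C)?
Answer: Rational(40271, 340) ≈ 118.44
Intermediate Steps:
Function('g')(C) = Add(Pow(C, 2), Mul(2, C)) (Function('g')(C) = Add(Add(Pow(C, 2), Mul(1, C)), C) = Add(Add(Pow(C, 2), C), C) = Add(Add(C, Pow(C, 2)), C) = Add(Pow(C, 2), Mul(2, C)))
Add(Add(Add(Add(Function('g')(68), 2052), Mul(Add(4966, -3455), Pow(Add(-5089, 5429), -1))), -12694), 5996) = Add(Add(Add(Add(Mul(68, Add(2, 68)), 2052), Mul(Add(4966, -3455), Pow(Add(-5089, 5429), -1))), -12694), 5996) = Add(Add(Add(Add(Mul(68, 70), 2052), Mul(1511, Pow(340, -1))), -12694), 5996) = Add(Add(Add(Add(4760, 2052), Mul(1511, Rational(1, 340))), -12694), 5996) = Add(Add(Add(6812, Rational(1511, 340)), -12694), 5996) = Add(Add(Rational(2317591, 340), -12694), 5996) = Add(Rational(-1998369, 340), 5996) = Rational(40271, 340)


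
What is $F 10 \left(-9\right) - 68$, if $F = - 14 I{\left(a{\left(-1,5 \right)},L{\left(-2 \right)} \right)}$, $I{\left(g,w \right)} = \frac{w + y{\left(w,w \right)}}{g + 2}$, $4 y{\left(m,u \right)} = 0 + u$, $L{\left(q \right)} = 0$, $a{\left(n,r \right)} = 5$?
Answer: $-68$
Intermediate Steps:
$y{\left(m,u \right)} = \frac{u}{4}$ ($y{\left(m,u \right)} = \frac{0 + u}{4} = \frac{u}{4}$)
$I{\left(g,w \right)} = \frac{5 w}{4 \left(2 + g\right)}$ ($I{\left(g,w \right)} = \frac{w + \frac{w}{4}}{g + 2} = \frac{\frac{5}{4} w}{2 + g} = \frac{5 w}{4 \left(2 + g\right)}$)
$F = 0$ ($F = - 14 \cdot \frac{5}{4} \cdot 0 \frac{1}{2 + 5} = - 14 \cdot \frac{5}{4} \cdot 0 \cdot \frac{1}{7} = \left(-14\right) 0 = 0$)
$F 10 \left(-9\right) - 68 = 0 \cdot 10 \left(-9\right) - 68 = 0 \left(-90\right) - 68 = 0 - 68 = -68$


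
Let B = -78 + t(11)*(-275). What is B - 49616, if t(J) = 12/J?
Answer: -49994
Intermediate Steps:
B = -378 (B = -78 + (12/11)*(-275) = -78 - 300 = -378)
B - 49616 = -378 - 49616 = -49994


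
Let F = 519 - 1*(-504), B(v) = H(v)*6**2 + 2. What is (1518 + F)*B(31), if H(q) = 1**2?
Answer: 96558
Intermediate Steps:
H(q) = 1
B(v) = 38 (B(v) = 1*6**2 + 2 = 1*36 + 2 = 36 + 2 = 38)
F = 1023 (F = 519 + 504 = 1023)
(1518 + F)*B(31) = (1518 + 1023)*38 = 2541*38 = 96558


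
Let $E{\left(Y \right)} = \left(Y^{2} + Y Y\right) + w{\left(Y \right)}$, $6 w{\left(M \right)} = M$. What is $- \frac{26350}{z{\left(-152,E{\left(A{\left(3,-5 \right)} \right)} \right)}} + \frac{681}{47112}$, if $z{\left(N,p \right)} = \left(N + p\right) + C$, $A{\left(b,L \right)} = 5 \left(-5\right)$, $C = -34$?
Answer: $- \frac{2481358907}{99861736} \approx -24.848$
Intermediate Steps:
$w{\left(M \right)} = \frac{M}{6}$
$A{\left(b,L \right)} = -25$
$E{\left(Y \right)} = 2 Y^{2} + \frac{Y}{6}$ ($E{\left(Y \right)} = \left(Y^{2} + Y Y\right) + \frac{Y}{6} = \left(Y^{2} + Y^{2}\right) + \frac{Y}{6} = 2 Y^{2} + \frac{Y}{6}$)
$z{\left(N,p \right)} = -34 + N + p$ ($z{\left(N,p \right)} = \left(N + p\right) - 34 = -34 + N + p$)
$- \frac{26350}{z{\left(-152,E{\left(A{\left(3,-5 \right)} \right)} \right)}} + \frac{681}{47112} = - \frac{26350}{-34 - 152 + \frac{1}{6} \left(-25\right) \left(1 + 12 \left(-25\right)\right)} + \frac{681}{47112} = - \frac{26350}{-34 - 152 + \frac{1}{6} \left(-25\right) \left(1 - 300\right)} + 681 \cdot \frac{1}{47112} = - \frac{26350}{-34 - 152 + \frac{1}{6} \left(-25\right) \left(-299\right)} + \frac{227}{15704} = - \frac{26350}{-34 - 152 + \frac{7475}{6}} + \frac{227}{15704} = - \frac{26350}{\frac{6359}{6}} + \frac{227}{15704} = \left(-26350\right) \frac{6}{6359} + \frac{227}{15704} = - \frac{158100}{6359} + \frac{227}{15704} = - \frac{2481358907}{99861736}$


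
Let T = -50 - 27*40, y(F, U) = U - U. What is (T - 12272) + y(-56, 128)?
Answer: -13402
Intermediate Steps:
y(F, U) = 0
T = -1130 (T = -50 - 1080 = -1130)
(T - 12272) + y(-56, 128) = (-1130 - 12272) + 0 = -13402 + 0 = -13402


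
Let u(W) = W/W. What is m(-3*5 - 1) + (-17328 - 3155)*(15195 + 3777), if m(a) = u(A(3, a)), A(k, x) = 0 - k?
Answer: -388603475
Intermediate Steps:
A(k, x) = -k
u(W) = 1
m(a) = 1
m(-3*5 - 1) + (-17328 - 3155)*(15195 + 3777) = 1 + (-17328 - 3155)*(15195 + 3777) = 1 - 20483*18972 = 1 - 388603476 = -388603475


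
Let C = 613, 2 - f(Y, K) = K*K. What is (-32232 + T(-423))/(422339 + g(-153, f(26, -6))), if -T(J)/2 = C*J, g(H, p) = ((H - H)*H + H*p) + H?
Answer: 243183/213694 ≈ 1.1380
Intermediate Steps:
f(Y, K) = 2 - K² (f(Y, K) = 2 - K*K = 2 - K²)
g(H, p) = H + H*p (g(H, p) = (0*H + H*p) + H = (0 + H*p) + H = H*p + H = H + H*p)
T(J) = -1226*J
(-32232 + T(-423))/(422339 + g(-153, f(26, -6))) = (-32232 - 1226*(-423))/(422339 - 153*(1 + (2 - 1*(-6)²))) = (-32232 + 518598)/(422339 - 153*(1 + (2 - 1*36))) = 486366/(422339 - 153*(1 + (2 - 36))) = 486366/(422339 - 153*(1 - 34)) = 486366/(422339 - 153*(-33)) = 486366/(422339 + 5049) = 486366/427388 = 486366*(1/427388) = 243183/213694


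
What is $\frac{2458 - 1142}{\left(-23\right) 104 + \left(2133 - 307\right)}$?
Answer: $- \frac{658}{283} \approx -2.3251$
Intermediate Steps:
$\frac{2458 - 1142}{\left(-23\right) 104 + \left(2133 - 307\right)} = \frac{1316}{-2392 + 1826} = \frac{1316}{-566} = 1316 \left(- \frac{1}{566}\right) = - \frac{658}{283}$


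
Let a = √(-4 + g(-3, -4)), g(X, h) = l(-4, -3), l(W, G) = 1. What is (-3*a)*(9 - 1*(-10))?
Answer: -57*I*√3 ≈ -98.727*I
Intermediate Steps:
g(X, h) = 1
a = I*√3 (a = √(-4 + 1) = √(-3) = I*√3 ≈ 1.732*I)
(-3*a)*(9 - 1*(-10)) = (-3*I*√3)*(9 - 1*(-10)) = (-3*I*√3)*(9 + 10) = -3*I*√3*19 = -57*I*√3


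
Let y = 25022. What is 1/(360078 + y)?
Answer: 1/385100 ≈ 2.5967e-6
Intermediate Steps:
1/(360078 + y) = 1/(360078 + 25022) = 1/385100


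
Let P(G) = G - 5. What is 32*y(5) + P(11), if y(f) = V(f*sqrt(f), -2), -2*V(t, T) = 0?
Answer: 6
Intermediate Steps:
P(G) = -5 + G
V(t, T) = 0 (V(t, T) = -1/2*0 = 0)
y(f) = 0
32*y(5) + P(11) = 32*0 + (-5 + 11) = 0 + 6 = 6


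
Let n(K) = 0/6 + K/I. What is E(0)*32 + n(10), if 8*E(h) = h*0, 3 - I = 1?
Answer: 5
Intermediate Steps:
I = 2 (I = 3 - 1*1 = 3 - 1 = 2)
E(h) = 0 (E(h) = (h*0)/8 = (⅛)*0 = 0)
n(K) = K/2 (n(K) = 0/6 + K/2 = 0*(⅙) + K*(½) = 0 + K/2 = K/2)
E(0)*32 + n(10) = 0*32 + (½)*10 = 0 + 5 = 5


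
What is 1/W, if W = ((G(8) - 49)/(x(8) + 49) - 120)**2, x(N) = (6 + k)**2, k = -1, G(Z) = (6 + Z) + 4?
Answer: 5476/79405921 ≈ 6.8962e-5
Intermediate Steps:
G(Z) = 10 + Z
x(N) = 25 (x(N) = (6 - 1)**2 = 5**2 = 25)
W = 79405921/5476 (W = (((10 + 8) - 49)/(25 + 49) - 120)**2 = ((18 - 49)/74 - 120)**2 = (-31*1/74 - 120)**2 = (-31/74 - 120)**2 = (-8911/74)**2 = 79405921/5476 ≈ 14501.)
1/W = 1/(79405921/5476) = 5476/79405921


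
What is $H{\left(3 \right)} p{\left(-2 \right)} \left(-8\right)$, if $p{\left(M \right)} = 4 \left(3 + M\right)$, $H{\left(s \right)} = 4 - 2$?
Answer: $-64$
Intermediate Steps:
$H{\left(s \right)} = 2$ ($H{\left(s \right)} = 4 - 2 = 2$)
$p{\left(M \right)} = 12 + 4 M$
$H{\left(3 \right)} p{\left(-2 \right)} \left(-8\right) = 2 \left(12 + 4 \left(-2\right)\right) \left(-8\right) = 2 \left(12 - 8\right) \left(-8\right) = 2 \cdot 4 \left(-8\right) = 8 \left(-8\right) = -64$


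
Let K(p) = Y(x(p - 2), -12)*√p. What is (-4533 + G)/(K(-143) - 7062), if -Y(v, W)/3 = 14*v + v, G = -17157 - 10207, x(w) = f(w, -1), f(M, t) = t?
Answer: 6825958/1520043 + 159485*I*√143/5573491 ≈ 4.4906 + 0.34218*I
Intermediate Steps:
x(w) = -1
G = -27364
Y(v, W) = -45*v (Y(v, W) = -3*(14*v + v) = -45*v)
K(p) = 45*√p (K(p) = (-45*(-1))*√p = 45*√p)
(-4533 + G)/(K(-143) - 7062) = (-4533 - 27364)/(45*√(-143) - 7062) = -31897/(45*(I*√143) - 7062) = -31897/(45*I*√143 - 7062) = -31897/(-7062 + 45*I*√143)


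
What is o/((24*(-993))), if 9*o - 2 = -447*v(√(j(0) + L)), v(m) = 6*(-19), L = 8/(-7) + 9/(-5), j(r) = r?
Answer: -6370/26811 ≈ -0.23759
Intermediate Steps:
L = -103/35 (L = 8*(-⅐) + 9*(-⅕) = -8/7 - 9/5 = -103/35 ≈ -2.9429)
v(m) = -114
o = 50960/9 (o = 2/9 + (-447*(-114))/9 = 2/9 + (⅑)*50958 = 2/9 + 5662 = 50960/9 ≈ 5662.2)
o/((24*(-993))) = 50960/(9*((24*(-993)))) = (50960/9)/(-23832) = (50960/9)*(-1/23832) = -6370/26811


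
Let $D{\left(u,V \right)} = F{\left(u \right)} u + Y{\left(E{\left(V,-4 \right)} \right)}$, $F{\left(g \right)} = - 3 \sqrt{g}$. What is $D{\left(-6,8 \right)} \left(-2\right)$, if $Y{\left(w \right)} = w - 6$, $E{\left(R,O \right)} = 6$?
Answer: $- 36 i \sqrt{6} \approx - 88.182 i$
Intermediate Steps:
$Y{\left(w \right)} = -6 + w$ ($Y{\left(w \right)} = w - 6 = -6 + w$)
$D{\left(u,V \right)} = - 3 u^{\frac{3}{2}}$ ($D{\left(u,V \right)} = - 3 \sqrt{u} u + \left(-6 + 6\right) = - 3 u^{\frac{3}{2}} + 0 = - 3 u^{\frac{3}{2}}$)
$D{\left(-6,8 \right)} \left(-2\right) = - 3 \left(-6\right)^{\frac{3}{2}} \left(-2\right) = - 3 \left(- 6 i \sqrt{6}\right) \left(-2\right) = 18 i \sqrt{6} \left(-2\right) = - 36 i \sqrt{6}$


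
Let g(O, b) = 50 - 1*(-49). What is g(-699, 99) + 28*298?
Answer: 8443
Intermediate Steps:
g(O, b) = 99 (g(O, b) = 50 + 49 = 99)
g(-699, 99) + 28*298 = 99 + 28*298 = 99 + 8344 = 8443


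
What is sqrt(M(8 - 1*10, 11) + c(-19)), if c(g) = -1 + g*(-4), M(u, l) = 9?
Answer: 2*sqrt(21) ≈ 9.1651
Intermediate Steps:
c(g) = -1 - 4*g
sqrt(M(8 - 1*10, 11) + c(-19)) = sqrt(9 + (-1 - 4*(-19))) = sqrt(9 + (-1 + 76)) = sqrt(9 + 75) = sqrt(84) = 2*sqrt(21)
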